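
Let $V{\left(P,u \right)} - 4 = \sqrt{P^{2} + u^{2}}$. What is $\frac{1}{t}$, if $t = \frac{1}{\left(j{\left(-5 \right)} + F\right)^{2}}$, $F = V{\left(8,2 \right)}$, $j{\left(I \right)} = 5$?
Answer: $149 + 36 \sqrt{17} \approx 297.43$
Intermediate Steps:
$V{\left(P,u \right)} = 4 + \sqrt{P^{2} + u^{2}}$
$F = 4 + 2 \sqrt{17}$ ($F = 4 + \sqrt{8^{2} + 2^{2}} = 4 + \sqrt{64 + 4} = 4 + \sqrt{68} = 4 + 2 \sqrt{17} \approx 12.246$)
$t = \frac{1}{\left(9 + 2 \sqrt{17}\right)^{2}}$ ($t = \frac{1}{\left(5 + \left(4 + 2 \sqrt{17}\right)\right)^{2}} = \frac{1}{\left(9 + 2 \sqrt{17}\right)^{2}} \approx 0.0033621$)
$\frac{1}{t} = \frac{1}{\frac{149}{169} - \frac{36 \sqrt{17}}{169}}$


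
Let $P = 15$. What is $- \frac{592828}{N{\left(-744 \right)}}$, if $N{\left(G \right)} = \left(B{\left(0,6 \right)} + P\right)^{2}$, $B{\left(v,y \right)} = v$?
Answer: $- \frac{592828}{225} \approx -2634.8$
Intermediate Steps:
$N{\left(G \right)} = 225$ ($N{\left(G \right)} = \left(0 + 15\right)^{2} = 15^{2} = 225$)
$- \frac{592828}{N{\left(-744 \right)}} = - \frac{592828}{225}$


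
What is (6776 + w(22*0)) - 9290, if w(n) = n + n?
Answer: -2514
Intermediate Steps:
w(n) = 2*n
(6776 + w(22*0)) - 9290 = (6776 + 2*(22*0)) - 9290 = (6776 + 2*0) - 9290 = (6776 + 0) - 9290 = 6776 - 9290 = -2514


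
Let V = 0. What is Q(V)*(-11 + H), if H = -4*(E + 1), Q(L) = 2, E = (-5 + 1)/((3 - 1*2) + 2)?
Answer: -58/3 ≈ -19.333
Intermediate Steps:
E = -4/3 (E = -4/((3 - 2) + 2) = -4/(1 + 2) = -4/3 ≈ -1.3333)
H = 4/3 (H = -4*(-4/3 + 1) = -4*(-⅓) = 4/3 ≈ 1.3333)
Q(V)*(-11 + H) = 2*(-11 + 4/3) = 2*(-29/3) = -58/3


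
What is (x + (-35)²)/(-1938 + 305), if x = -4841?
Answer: 3616/1633 ≈ 2.2143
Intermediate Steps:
(x + (-35)²)/(-1938 + 305) = (-4841 + (-35)²)/(-1938 + 305) = (-4841 + 1225)/(-1633) = -3616*(-1/1633) = 3616/1633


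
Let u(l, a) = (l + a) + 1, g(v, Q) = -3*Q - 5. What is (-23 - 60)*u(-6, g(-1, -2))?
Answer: 332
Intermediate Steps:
g(v, Q) = -5 - 3*Q
u(l, a) = 1 + a + l (u(l, a) = (a + l) + 1 = 1 + a + l)
(-23 - 60)*u(-6, g(-1, -2)) = (-23 - 60)*(1 + (-5 - 3*(-2)) - 6) = -83*(1 + (-5 + 6) - 6) = -83*(1 + 1 - 6) = -83*(-4) = 332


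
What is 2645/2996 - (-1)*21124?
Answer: 63290149/2996 ≈ 21125.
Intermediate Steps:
2645/2996 - (-1)*21124 = 2645*(1/2996) - 1*(-21124) = 2645/2996 + 21124 = 63290149/2996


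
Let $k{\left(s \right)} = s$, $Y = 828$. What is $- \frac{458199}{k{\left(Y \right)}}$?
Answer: $- \frac{50911}{92} \approx -553.38$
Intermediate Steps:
$- \frac{458199}{k{\left(Y \right)}} = - \frac{458199}{828} = \left(-458199\right) \frac{1}{828} = - \frac{50911}{92}$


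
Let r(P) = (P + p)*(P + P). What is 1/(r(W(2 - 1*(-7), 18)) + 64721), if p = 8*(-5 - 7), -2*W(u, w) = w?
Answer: 1/66611 ≈ 1.5013e-5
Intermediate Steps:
W(u, w) = -w/2
p = -96 (p = 8*(-12) = -96)
r(P) = 2*P*(-96 + P) (r(P) = (P - 96)*(P + P) = (-96 + P)*(2*P) = 2*P*(-96 + P))
1/(r(W(2 - 1*(-7), 18)) + 64721) = 1/(2*(-½*18)*(-96 - ½*18) + 64721) = 1/(2*(-9)*(-96 - 9) + 64721) = 1/(2*(-9)*(-105) + 64721) = 1/(1890 + 64721) = 1/66611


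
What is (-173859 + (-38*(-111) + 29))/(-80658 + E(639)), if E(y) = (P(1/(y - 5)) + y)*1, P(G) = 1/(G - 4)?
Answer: 429966420/202848799 ≈ 2.1196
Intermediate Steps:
P(G) = 1/(-4 + G)
E(y) = y + 1/(-4 + 1/(-5 + y)) (E(y) = (1/(-4 + 1/(y - 5)) + y)*1 = (1/(-4 + 1/(-5 + y)) + y)*1 = (y + 1/(-4 + 1/(-5 + y)))*1 = y + 1/(-4 + 1/(-5 + y)))
(-173859 + (-38*(-111) + 29))/(-80658 + E(639)) = (-173859 + (-38*(-111) + 29))/(-80658 + (5 - 1*639 + 639*(-21 + 4*639))/(-21 + 4*639)) = (-173859 + (4218 + 29))/(-80658 + (5 - 639 + 639*(-21 + 2556))/(-21 + 2556)) = (-173859 + 4247)/(-80658 + (5 - 639 + 639*2535)/2535) = -169612/(-80658 + (5 - 639 + 1619865)/2535) = -169612/(-80658 + (1/2535)*1619231) = -169612/(-80658 + 1619231/2535) = -169612/(-202848799/2535) = -169612*(-2535/202848799) = 429966420/202848799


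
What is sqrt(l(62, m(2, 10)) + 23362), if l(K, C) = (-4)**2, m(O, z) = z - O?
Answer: sqrt(23378) ≈ 152.90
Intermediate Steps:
l(K, C) = 16
sqrt(l(62, m(2, 10)) + 23362) = sqrt(16 + 23362) = sqrt(23378)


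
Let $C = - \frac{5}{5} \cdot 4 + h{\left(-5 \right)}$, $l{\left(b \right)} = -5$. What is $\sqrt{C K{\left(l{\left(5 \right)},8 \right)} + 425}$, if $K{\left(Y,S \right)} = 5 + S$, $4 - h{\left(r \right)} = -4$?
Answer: $3 \sqrt{53} \approx 21.84$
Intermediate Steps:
$h{\left(r \right)} = 8$ ($h{\left(r \right)} = 4 - -4 = 4 + 4 = 8$)
$C = 4$ ($C = - \frac{5}{5} \cdot 4 + 8 = \left(-5\right) \frac{1}{5} \cdot 4 + 8 = \left(-1\right) 4 + 8 = -4 + 8 = 4$)
$\sqrt{C K{\left(l{\left(5 \right)},8 \right)} + 425} = \sqrt{4 \left(5 + 8\right) + 425} = \sqrt{4 \cdot 13 + 425} = \sqrt{52 + 425} = \sqrt{477} = 3 \sqrt{53}$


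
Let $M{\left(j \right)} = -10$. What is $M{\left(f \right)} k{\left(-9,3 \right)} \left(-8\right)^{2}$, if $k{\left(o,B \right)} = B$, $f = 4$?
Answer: $-1920$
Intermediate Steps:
$M{\left(f \right)} k{\left(-9,3 \right)} \left(-8\right)^{2} = \left(-10\right) 3 \left(-8\right)^{2} = \left(-30\right) 64 = -1920$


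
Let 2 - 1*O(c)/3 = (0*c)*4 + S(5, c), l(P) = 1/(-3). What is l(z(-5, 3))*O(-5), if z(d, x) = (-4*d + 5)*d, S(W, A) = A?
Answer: -7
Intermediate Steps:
z(d, x) = d*(5 - 4*d) (z(d, x) = (5 - 4*d)*d = d*(5 - 4*d))
l(P) = -⅓
O(c) = 6 - 3*c (O(c) = 6 - 3*((0*c)*4 + c) = 6 - 3*(0*4 + c) = 6 - 3*(0 + c) = 6 - 3*c)
l(z(-5, 3))*O(-5) = -(6 - 3*(-5))/3 = -(6 + 15)/3 = -⅓*21 = -7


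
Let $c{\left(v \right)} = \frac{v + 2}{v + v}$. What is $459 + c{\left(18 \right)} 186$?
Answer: $\frac{1687}{3} \approx 562.33$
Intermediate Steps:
$c{\left(v \right)} = \frac{2 + v}{2 v}$
$459 + c{\left(18 \right)} 186 = 459 + \frac{2 + 18}{2 \cdot 18} \cdot 186 = 459 + \frac{1}{2} \cdot \frac{1}{18} \cdot 20 \cdot 186 = 459 + \frac{5}{9} \cdot 186 = 459 + \frac{310}{3} = \frac{1687}{3}$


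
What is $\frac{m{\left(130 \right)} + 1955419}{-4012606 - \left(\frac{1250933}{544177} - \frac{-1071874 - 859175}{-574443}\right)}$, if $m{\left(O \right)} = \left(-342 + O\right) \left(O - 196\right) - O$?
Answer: $- \frac{68399402036342499}{139370551135026968} \approx -0.49077$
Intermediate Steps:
$m{\left(O \right)} = - O + \left(-342 + O\right) \left(-196 + O\right)$ ($m{\left(O \right)} = \left(-342 + O\right) \left(-196 + O\right) - O = - O + \left(-342 + O\right) \left(-196 + O\right)$)
$\frac{m{\left(130 \right)} + 1955419}{-4012606 - \left(\frac{1250933}{544177} - \frac{-1071874 - 859175}{-574443}\right)} = \frac{\left(67032 + 130^{2} - 70070\right) + 1955419}{-4012606 - \left(\frac{1250933}{544177} - \frac{-1071874 - 859175}{-574443}\right)} = \frac{\left(67032 + 16900 - 70070\right) + 1955419}{-4012606 - - \frac{36915860706}{34733185379}} = \frac{13862 + 1955419}{-4012606 + \left(- \frac{1250933}{544177} + \frac{214561}{63827}\right)} = \frac{1969281}{-4012606 + \frac{36915860706}{34733185379}} = \frac{1969281}{- \frac{139370551135026968}{34733185379}} = 1969281 \left(- \frac{34733185379}{139370551135026968}\right) = - \frac{68399402036342499}{139370551135026968}$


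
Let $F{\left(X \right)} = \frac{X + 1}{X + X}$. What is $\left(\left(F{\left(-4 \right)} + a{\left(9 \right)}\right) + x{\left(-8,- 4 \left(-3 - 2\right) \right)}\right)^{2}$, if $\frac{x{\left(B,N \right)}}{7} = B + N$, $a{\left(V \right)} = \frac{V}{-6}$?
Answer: $\frac{439569}{64} \approx 6868.3$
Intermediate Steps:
$a{\left(V \right)} = - \frac{V}{6}$ ($a{\left(V \right)} = V \left(- \frac{1}{6}\right) = - \frac{V}{6}$)
$F{\left(X \right)} = \frac{1 + X}{2 X}$
$x{\left(B,N \right)} = 7 B + 7 N$ ($x{\left(B,N \right)} = 7 \left(B + N\right) = 7 B + 7 N$)
$\left(\left(F{\left(-4 \right)} + a{\left(9 \right)}\right) + x{\left(-8,- 4 \left(-3 - 2\right) \right)}\right)^{2} = \left(\left(\frac{1 - 4}{2 \left(-4\right)} - \frac{3}{2}\right) + \left(7 \left(-8\right) + 7 \left(- 4 \left(-3 - 2\right)\right)\right)\right)^{2} = \left(\left(\frac{1}{2} \left(- \frac{1}{4}\right) \left(-3\right) - \frac{3}{2}\right) - \left(56 - 7 \left(\left(-4\right) \left(-5\right)\right)\right)\right)^{2} = \left(\left(\frac{3}{8} - \frac{3}{2}\right) + \left(-56 + 7 \cdot 20\right)\right)^{2} = \left(- \frac{9}{8} + \left(-56 + 140\right)\right)^{2} = \left(- \frac{9}{8} + 84\right)^{2} = \left(\frac{663}{8}\right)^{2} = \frac{439569}{64}$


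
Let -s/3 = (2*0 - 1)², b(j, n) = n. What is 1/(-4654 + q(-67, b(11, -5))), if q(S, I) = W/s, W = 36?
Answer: -1/4666 ≈ -0.00021432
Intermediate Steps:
s = -3 (s = -3*(2*0 - 1)² = -3*(0 - 1)² = -3*(-1)² = -3*1 = -3)
q(S, I) = -12 (q(S, I) = 36/(-3) = 36*(-⅓) = -12)
1/(-4654 + q(-67, b(11, -5))) = 1/(-4654 - 12) = 1/(-4666) = -1/4666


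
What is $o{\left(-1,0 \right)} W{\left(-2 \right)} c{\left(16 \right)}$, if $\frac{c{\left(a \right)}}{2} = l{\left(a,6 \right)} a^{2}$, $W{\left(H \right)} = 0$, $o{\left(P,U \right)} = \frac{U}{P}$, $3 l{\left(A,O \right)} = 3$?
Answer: $0$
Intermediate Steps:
$l{\left(A,O \right)} = 1$ ($l{\left(A,O \right)} = \frac{1}{3} \cdot 3 = 1$)
$c{\left(a \right)} = 2 a^{2}$ ($c{\left(a \right)} = 2 \cdot 1 a^{2} = 2 a^{2}$)
$o{\left(-1,0 \right)} W{\left(-2 \right)} c{\left(16 \right)} = \frac{0}{-1} \cdot 0 \cdot 2 \cdot 16^{2} = 0 \left(-1\right) 0 \cdot 2 \cdot 256 = 0 \cdot 0 \cdot 512 = 0 \cdot 512 = 0$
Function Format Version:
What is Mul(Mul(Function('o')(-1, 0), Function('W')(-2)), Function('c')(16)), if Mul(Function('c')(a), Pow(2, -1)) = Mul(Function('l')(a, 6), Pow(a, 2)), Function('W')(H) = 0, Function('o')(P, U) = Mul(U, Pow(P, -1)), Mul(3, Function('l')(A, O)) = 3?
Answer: 0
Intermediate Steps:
Function('l')(A, O) = 1 (Function('l')(A, O) = Mul(Rational(1, 3), 3) = 1)
Function('c')(a) = Mul(2, Pow(a, 2)) (Function('c')(a) = Mul(2, Mul(1, Pow(a, 2))) = Mul(2, Pow(a, 2)))
Mul(Mul(Function('o')(-1, 0), Function('W')(-2)), Function('c')(16)) = Mul(Mul(Mul(0, Pow(-1, -1)), 0), Mul(2, Pow(16, 2))) = Mul(Mul(Mul(0, -1), 0), Mul(2, 256)) = Mul(Mul(0, 0), 512) = Mul(0, 512) = 0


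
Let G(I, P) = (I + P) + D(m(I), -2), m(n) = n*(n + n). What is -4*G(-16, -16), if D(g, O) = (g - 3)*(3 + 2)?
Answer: -10052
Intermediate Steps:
m(n) = 2*n² (m(n) = n*(2*n) = 2*n²)
D(g, O) = -15 + 5*g (D(g, O) = (-3 + g)*5 = -15 + 5*g)
G(I, P) = -15 + I + P + 10*I² (G(I, P) = (I + P) + (-15 + 5*(2*I²)) = (I + P) + (-15 + 10*I²) = -15 + I + P + 10*I²)
-4*G(-16, -16) = -4*(-15 - 16 - 16 + 10*(-16)²) = -4*(-15 - 16 - 16 + 10*256) = -4*(-15 - 16 - 16 + 2560) = -4*2513 = -1*10052 = -10052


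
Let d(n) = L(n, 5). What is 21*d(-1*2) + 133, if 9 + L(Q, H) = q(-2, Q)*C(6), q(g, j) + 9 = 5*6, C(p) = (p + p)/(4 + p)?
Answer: 2366/5 ≈ 473.20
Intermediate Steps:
C(p) = 2*p/(4 + p) (C(p) = (2*p)/(4 + p) = 2*p/(4 + p))
q(g, j) = 21 (q(g, j) = -9 + 5*6 = -9 + 30 = 21)
L(Q, H) = 81/5 (L(Q, H) = -9 + 21*(2*6/(4 + 6)) = -9 + 21*(2*6/10) = -9 + 21*(2*6*(⅒)) = -9 + 21*(6/5) = -9 + 126/5 = 81/5)
d(n) = 81/5
21*d(-1*2) + 133 = 21*(81/5) + 133 = 1701/5 + 133 = 2366/5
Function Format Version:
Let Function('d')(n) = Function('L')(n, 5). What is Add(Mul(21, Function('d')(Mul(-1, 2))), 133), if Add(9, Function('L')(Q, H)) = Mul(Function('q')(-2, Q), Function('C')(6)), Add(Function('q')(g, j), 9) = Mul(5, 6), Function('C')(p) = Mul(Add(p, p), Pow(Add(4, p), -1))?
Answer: Rational(2366, 5) ≈ 473.20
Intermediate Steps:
Function('C')(p) = Mul(2, p, Pow(Add(4, p), -1)) (Function('C')(p) = Mul(Mul(2, p), Pow(Add(4, p), -1)) = Mul(2, p, Pow(Add(4, p), -1)))
Function('q')(g, j) = 21 (Function('q')(g, j) = Add(-9, Mul(5, 6)) = Add(-9, 30) = 21)
Function('L')(Q, H) = Rational(81, 5) (Function('L')(Q, H) = Add(-9, Mul(21, Mul(2, 6, Pow(Add(4, 6), -1)))) = Add(-9, Mul(21, Mul(2, 6, Pow(10, -1)))) = Add(-9, Mul(21, Mul(2, 6, Rational(1, 10)))) = Add(-9, Mul(21, Rational(6, 5))) = Add(-9, Rational(126, 5)) = Rational(81, 5))
Function('d')(n) = Rational(81, 5)
Add(Mul(21, Function('d')(Mul(-1, 2))), 133) = Add(Mul(21, Rational(81, 5)), 133) = Add(Rational(1701, 5), 133) = Rational(2366, 5)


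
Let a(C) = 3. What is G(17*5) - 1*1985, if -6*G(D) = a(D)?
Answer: -3971/2 ≈ -1985.5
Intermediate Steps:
G(D) = -1/2 (G(D) = -1/6*3 = -1/2)
G(17*5) - 1*1985 = -1/2 - 1*1985 = -1/2 - 1985 = -3971/2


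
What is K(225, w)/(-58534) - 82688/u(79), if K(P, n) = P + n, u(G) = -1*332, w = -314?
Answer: 1210022235/4858322 ≈ 249.06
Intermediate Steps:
u(G) = -332
K(225, w)/(-58534) - 82688/u(79) = (225 - 314)/(-58534) - 82688/(-332) = -89*(-1/58534) - 82688*(-1/332) = 89/58534 + 20672/83 = 1210022235/4858322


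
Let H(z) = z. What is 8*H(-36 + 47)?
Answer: 88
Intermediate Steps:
8*H(-36 + 47) = 8*(-36 + 47) = 8*11 = 88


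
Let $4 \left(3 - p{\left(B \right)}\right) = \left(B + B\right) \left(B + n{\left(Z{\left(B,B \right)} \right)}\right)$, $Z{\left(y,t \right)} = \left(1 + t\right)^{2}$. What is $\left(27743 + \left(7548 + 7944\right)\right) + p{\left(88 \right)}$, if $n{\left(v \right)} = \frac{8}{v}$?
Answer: $\frac{311817734}{7921} \approx 39366.0$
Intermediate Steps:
$p{\left(B \right)} = 3 - \frac{B \left(B + \frac{8}{\left(1 + B\right)^{2}}\right)}{2}$ ($p{\left(B \right)} = 3 - \frac{\left(B + B\right) \left(B + \frac{8}{\left(1 + B\right)^{2}}\right)}{4} = 3 - \frac{2 B \left(B + \frac{8}{\left(1 + B\right)^{2}}\right)}{4} = 3 - \frac{B \left(B + \frac{8}{\left(1 + B\right)^{2}}\right)}{2}$)
$\left(27743 + \left(7548 + 7944\right)\right) + p{\left(88 \right)} = \left(27743 + \left(7548 + 7944\right)\right) - \left(-3 + 3872 + \frac{352}{\left(1 + 88\right)^{2}}\right) = \left(27743 + 15492\right) - \left(3869 + \frac{352}{7921}\right) = 43235 - \left(3869 + \frac{352}{7921}\right) = 43235 - \frac{30646701}{7921} = \frac{311817734}{7921}$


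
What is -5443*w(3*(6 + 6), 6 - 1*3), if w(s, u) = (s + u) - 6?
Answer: -179619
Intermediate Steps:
w(s, u) = -6 + s + u
-5443*w(3*(6 + 6), 6 - 1*3) = -5443*(-6 + 3*(6 + 6) + (6 - 1*3)) = -5443*(-6 + 3*12 + (6 - 3)) = -5443*(-6 + 36 + 3) = -5443*33 = -179619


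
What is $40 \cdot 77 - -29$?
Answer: $3109$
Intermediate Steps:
$40 \cdot 77 - -29 = 3080 + \left(-48 + 77\right) = 3080 + 29 = 3109$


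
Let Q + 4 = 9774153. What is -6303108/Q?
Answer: -900444/1396307 ≈ -0.64488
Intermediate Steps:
Q = 9774149 (Q = -4 + 9774153 = 9774149)
-6303108/Q = -6303108/9774149 = -6303108*1/9774149 = -900444/1396307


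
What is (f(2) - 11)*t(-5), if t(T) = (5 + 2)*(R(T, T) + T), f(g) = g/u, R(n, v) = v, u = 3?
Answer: 2170/3 ≈ 723.33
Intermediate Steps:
f(g) = g/3
t(T) = 14*T (t(T) = (5 + 2)*(T + T) = 7*(2*T) = 14*T)
(f(2) - 11)*t(-5) = ((⅓)*2 - 11)*(14*(-5)) = (⅔ - 11)*(-70) = -31/3*(-70) = 2170/3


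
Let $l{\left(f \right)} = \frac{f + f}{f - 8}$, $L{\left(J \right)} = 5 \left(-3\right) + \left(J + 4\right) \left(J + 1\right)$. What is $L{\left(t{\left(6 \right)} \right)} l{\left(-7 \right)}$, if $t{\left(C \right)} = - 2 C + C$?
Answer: $- \frac{14}{3} \approx -4.6667$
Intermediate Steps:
$t{\left(C \right)} = - C$
$L{\left(J \right)} = -15 + \left(1 + J\right) \left(4 + J\right)$ ($L{\left(J \right)} = -15 + \left(4 + J\right) \left(1 + J\right) = -15 + \left(1 + J\right) \left(4 + J\right)$)
$l{\left(f \right)} = \frac{2 f}{-8 + f}$
$L{\left(t{\left(6 \right)} \right)} l{\left(-7 \right)} = \left(-11 + \left(\left(-1\right) 6\right)^{2} + 5 \left(\left(-1\right) 6\right)\right) 2 \left(-7\right) \frac{1}{-8 - 7} = \left(-11 + \left(-6\right)^{2} + 5 \left(-6\right)\right) 2 \left(-7\right) \frac{1}{-15} = \left(-11 + 36 - 30\right) 2 \left(-7\right) \left(- \frac{1}{15}\right) = \left(-5\right) \frac{14}{15} = - \frac{14}{3}$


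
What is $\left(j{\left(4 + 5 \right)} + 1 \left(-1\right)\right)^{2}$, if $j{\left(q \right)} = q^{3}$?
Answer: $529984$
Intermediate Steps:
$\left(j{\left(4 + 5 \right)} + 1 \left(-1\right)\right)^{2} = \left(\left(4 + 5\right)^{3} + 1 \left(-1\right)\right)^{2} = \left(9^{3} - 1\right)^{2} = \left(729 - 1\right)^{2} = 728^{2} = 529984$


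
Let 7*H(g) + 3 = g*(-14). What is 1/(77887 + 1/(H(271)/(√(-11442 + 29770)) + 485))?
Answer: 16452427310566937/1281430239862972844231 - 53158*√4582/1281430239862972844231 ≈ 1.2839e-5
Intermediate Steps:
H(g) = -3/7 - 2*g (H(g) = -3/7 + (g*(-14))/7 = -3/7 + (-14*g)/7 = -3/7 - 2*g)
1/(77887 + 1/(H(271)/(√(-11442 + 29770)) + 485)) = 1/(77887 + 1/((-3/7 - 2*271)/(√(-11442 + 29770)) + 485)) = 1/(77887 + 1/((-3/7 - 542)/(√18328) + 485)) = 1/(77887 + 1/(-3797*√4582/9164/7 + 485)) = 1/(77887 + 1/(-3797*√4582/64148 + 485)) = 1/(77887 + 1/(485 - 3797*√4582/64148))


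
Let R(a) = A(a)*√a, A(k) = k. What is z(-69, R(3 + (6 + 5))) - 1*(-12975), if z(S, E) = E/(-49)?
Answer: 12975 - 2*√14/7 ≈ 12974.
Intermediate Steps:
R(a) = a^(3/2) (R(a) = a*√a = a^(3/2))
z(S, E) = -E/49 (z(S, E) = E*(-1/49) = -E/49)
z(-69, R(3 + (6 + 5))) - 1*(-12975) = -(3 + (6 + 5))^(3/2)/49 - 1*(-12975) = -(3 + 11)^(3/2)/49 + 12975 = -2*√14/7 + 12975 = 12975 - 2*√14/7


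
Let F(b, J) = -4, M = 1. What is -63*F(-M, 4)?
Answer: 252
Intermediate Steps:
-63*F(-M, 4) = -63*(-4) = 252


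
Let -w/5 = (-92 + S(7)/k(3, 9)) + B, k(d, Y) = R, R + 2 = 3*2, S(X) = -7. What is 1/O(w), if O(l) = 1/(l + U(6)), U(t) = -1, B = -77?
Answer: 3411/4 ≈ 852.75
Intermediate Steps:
R = 4 (R = -2 + 3*2 = -2 + 6 = 4)
k(d, Y) = 4
w = 3415/4 (w = -5*((-92 - 7/4) - 77) = -5*(-375/4 - 77) = -5*(-683/4) = 3415/4 ≈ 853.75)
O(l) = 1/(-1 + l) (O(l) = 1/(l - 1) = 1/(-1 + l))
1/O(w) = 1/(1/(-1 + 3415/4)) = 1/(1/(3411/4)) = 1/(4/3411) = 3411/4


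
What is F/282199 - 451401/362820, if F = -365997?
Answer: -86725314113/34129147060 ≈ -2.5411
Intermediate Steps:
F/282199 - 451401/362820 = -365997/282199 - 451401/362820 = -365997*1/282199 - 451401*1/362820 = -365997/282199 - 150467/120940 = -86725314113/34129147060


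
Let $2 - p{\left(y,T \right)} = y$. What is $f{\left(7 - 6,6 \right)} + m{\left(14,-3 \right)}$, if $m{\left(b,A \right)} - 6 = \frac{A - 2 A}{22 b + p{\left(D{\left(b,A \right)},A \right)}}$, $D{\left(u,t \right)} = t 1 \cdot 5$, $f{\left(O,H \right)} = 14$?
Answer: $\frac{6503}{325} \approx 20.009$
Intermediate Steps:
$D{\left(u,t \right)} = 5 t$ ($D{\left(u,t \right)} = t 5 = 5 t$)
$p{\left(y,T \right)} = 2 - y$
$m{\left(b,A \right)} = 6 - \frac{A}{2 - 5 A + 22 b}$ ($m{\left(b,A \right)} = 6 + \frac{A - 2 A}{22 b - \left(-2 + 5 A\right)} = 6 + \frac{\left(-1\right) A}{22 b - \left(-2 + 5 A\right)} = 6 + \frac{\left(-1\right) A}{2 - 5 A + 22 b} = 6 - \frac{A}{2 - 5 A + 22 b}$)
$f{\left(7 - 6,6 \right)} + m{\left(14,-3 \right)} = 14 + \frac{12 - -93 + 132 \cdot 14}{2 - -15 + 22 \cdot 14} = 14 + \frac{12 + 93 + 1848}{2 + 15 + 308} = 14 + \frac{1}{325} \cdot 1953 = 14 + \frac{1953}{325} = \frac{6503}{325}$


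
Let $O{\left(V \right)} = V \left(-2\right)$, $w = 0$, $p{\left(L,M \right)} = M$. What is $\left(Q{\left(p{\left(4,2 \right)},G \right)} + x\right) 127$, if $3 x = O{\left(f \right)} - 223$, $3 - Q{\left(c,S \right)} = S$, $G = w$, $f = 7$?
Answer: $-9652$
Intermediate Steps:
$G = 0$
$O{\left(V \right)} = - 2 V$
$Q{\left(c,S \right)} = 3 - S$
$x = -79$ ($x = \frac{\left(-2\right) 7 - 223}{3} = \frac{-14 - 223}{3} = \frac{1}{3} \left(-237\right) = -79$)
$\left(Q{\left(p{\left(4,2 \right)},G \right)} + x\right) 127 = \left(\left(3 - 0\right) - 79\right) 127 = \left(\left(3 + 0\right) - 79\right) 127 = \left(3 - 79\right) 127 = \left(-76\right) 127 = -9652$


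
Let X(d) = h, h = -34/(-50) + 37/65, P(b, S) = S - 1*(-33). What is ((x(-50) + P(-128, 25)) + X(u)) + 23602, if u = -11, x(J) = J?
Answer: 7673656/325 ≈ 23611.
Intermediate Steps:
P(b, S) = 33 + S (P(b, S) = S + 33 = 33 + S)
h = 406/325 (h = -34*(-1/50) + 37*(1/65) = 17/25 + 37/65 = 406/325 ≈ 1.2492)
X(d) = 406/325
((x(-50) + P(-128, 25)) + X(u)) + 23602 = ((-50 + (33 + 25)) + 406/325) + 23602 = ((-50 + 58) + 406/325) + 23602 = (8 + 406/325) + 23602 = 3006/325 + 23602 = 7673656/325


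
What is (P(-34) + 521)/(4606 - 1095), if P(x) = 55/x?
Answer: 17659/119374 ≈ 0.14793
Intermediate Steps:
(P(-34) + 521)/(4606 - 1095) = (55/(-34) + 521)/(4606 - 1095) = (55*(-1/34) + 521)/3511 = (-55/34 + 521)*(1/3511) = (17659/34)*(1/3511) = 17659/119374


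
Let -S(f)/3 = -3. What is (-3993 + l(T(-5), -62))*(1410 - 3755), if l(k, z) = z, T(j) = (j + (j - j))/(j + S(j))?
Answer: 9508975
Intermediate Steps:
S(f) = 9 (S(f) = -3*(-3) = 9)
T(j) = j/(9 + j) (T(j) = (j + (j - j))/(j + 9) = (j + 0)/(9 + j) = j/(9 + j))
(-3993 + l(T(-5), -62))*(1410 - 3755) = (-3993 - 62)*(1410 - 3755) = -4055*(-2345) = 9508975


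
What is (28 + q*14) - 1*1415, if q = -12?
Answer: -1555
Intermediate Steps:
(28 + q*14) - 1*1415 = (28 - 12*14) - 1*1415 = (28 - 168) - 1415 = -140 - 1415 = -1555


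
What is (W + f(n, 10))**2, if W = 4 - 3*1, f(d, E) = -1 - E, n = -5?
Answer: 100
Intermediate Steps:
W = 1 (W = 4 - 3 = 1)
(W + f(n, 10))**2 = (1 + (-1 - 1*10))**2 = (1 + (-1 - 10))**2 = (1 - 11)**2 = (-10)**2 = 100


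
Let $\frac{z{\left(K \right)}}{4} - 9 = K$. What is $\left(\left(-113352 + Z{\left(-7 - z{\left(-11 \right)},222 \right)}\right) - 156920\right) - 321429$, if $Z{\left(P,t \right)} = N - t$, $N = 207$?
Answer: $-591716$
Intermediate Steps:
$z{\left(K \right)} = 36 + 4 K$
$Z{\left(P,t \right)} = 207 - t$
$\left(\left(-113352 + Z{\left(-7 - z{\left(-11 \right)},222 \right)}\right) - 156920\right) - 321429 = \left(\left(-113352 + \left(207 - 222\right)\right) - 156920\right) - 321429 = \left(\left(-113352 - 15\right) - 156920\right) - 321429 = \left(-113367 - 156920\right) - 321429 = -270287 - 321429 = -591716$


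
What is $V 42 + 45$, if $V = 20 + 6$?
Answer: $1137$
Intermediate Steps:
$V = 26$
$V 42 + 45 = 26 \cdot 42 + 45 = 1092 + 45 = 1137$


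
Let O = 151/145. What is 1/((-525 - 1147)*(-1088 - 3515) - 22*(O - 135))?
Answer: 145/1116378648 ≈ 1.2988e-7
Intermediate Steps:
O = 151/145 (O = 151*(1/145) = 151/145 ≈ 1.0414)
1/((-525 - 1147)*(-1088 - 3515) - 22*(O - 135)) = 1/((-525 - 1147)*(-1088 - 3515) - 22*(151/145 - 135)) = 1/(-1672*(-4603) - 22*(-19424/145)) = 1/(7696216 + 427328/145) = 1/(1116378648/145) = 145/1116378648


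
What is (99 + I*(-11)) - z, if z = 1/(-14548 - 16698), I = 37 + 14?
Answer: -14435651/31246 ≈ -462.00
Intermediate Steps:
I = 51
z = -1/31246 (z = 1/(-31246) = -1/31246 ≈ -3.2004e-5)
(99 + I*(-11)) - z = (99 + 51*(-11)) - 1*(-1/31246) = (99 - 561) + 1/31246 = -462 + 1/31246 = -14435651/31246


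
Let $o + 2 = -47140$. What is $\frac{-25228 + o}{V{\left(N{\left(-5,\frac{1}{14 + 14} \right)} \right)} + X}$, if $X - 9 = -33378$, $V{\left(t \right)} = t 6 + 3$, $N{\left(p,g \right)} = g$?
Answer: $\frac{1013180}{467121} \approx 2.169$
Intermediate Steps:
$o = -47142$ ($o = -2 - 47140 = -47142$)
$V{\left(t \right)} = 3 + 6 t$ ($V{\left(t \right)} = 6 t + 3 = 3 + 6 t$)
$X = -33369$ ($X = 9 - 33378 = -33369$)
$\frac{-25228 + o}{V{\left(N{\left(-5,\frac{1}{14 + 14} \right)} \right)} + X} = \frac{-25228 - 47142}{\left(3 + \frac{6}{14 + 14}\right) - 33369} = - \frac{72370}{\left(3 + \frac{6}{28}\right) - 33369} = - \frac{72370}{\left(3 + 6 \cdot \frac{1}{28}\right) - 33369} = - \frac{72370}{\left(3 + \frac{3}{14}\right) - 33369} = - \frac{72370}{\frac{45}{14} - 33369} = - \frac{72370}{- \frac{467121}{14}} = \left(-72370\right) \left(- \frac{14}{467121}\right) = \frac{1013180}{467121}$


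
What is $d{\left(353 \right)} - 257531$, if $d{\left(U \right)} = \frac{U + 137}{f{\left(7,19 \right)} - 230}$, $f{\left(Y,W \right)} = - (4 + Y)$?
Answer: $- \frac{62065461}{241} \approx -2.5753 \cdot 10^{5}$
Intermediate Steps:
$f{\left(Y,W \right)} = -4 - Y$
$d{\left(U \right)} = - \frac{137}{241} - \frac{U}{241}$ ($d{\left(U \right)} = \frac{U + 137}{\left(-4 - 7\right) - 230} = \frac{137 + U}{\left(-4 - 7\right) - 230} = \frac{137 + U}{-11 - 230} = \frac{137 + U}{-241} = \left(137 + U\right) \left(- \frac{1}{241}\right) = - \frac{137}{241} - \frac{U}{241}$)
$d{\left(353 \right)} - 257531 = \left(- \frac{137}{241} - \frac{353}{241}\right) - 257531 = - \frac{490}{241} - 257531 = - \frac{62065461}{241}$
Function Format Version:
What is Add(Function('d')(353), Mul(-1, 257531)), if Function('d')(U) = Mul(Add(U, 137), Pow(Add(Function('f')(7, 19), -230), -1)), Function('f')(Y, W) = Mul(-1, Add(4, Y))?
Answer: Rational(-62065461, 241) ≈ -2.5753e+5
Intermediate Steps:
Function('f')(Y, W) = Add(-4, Mul(-1, Y))
Function('d')(U) = Add(Rational(-137, 241), Mul(Rational(-1, 241), U)) (Function('d')(U) = Mul(Add(U, 137), Pow(Add(Add(-4, Mul(-1, 7)), -230), -1)) = Mul(Add(137, U), Pow(Add(Add(-4, -7), -230), -1)) = Mul(Add(137, U), Pow(Add(-11, -230), -1)) = Mul(Add(137, U), Pow(-241, -1)) = Mul(Add(137, U), Rational(-1, 241)) = Add(Rational(-137, 241), Mul(Rational(-1, 241), U)))
Add(Function('d')(353), Mul(-1, 257531)) = Add(Add(Rational(-137, 241), Mul(Rational(-1, 241), 353)), Mul(-1, 257531)) = Add(Add(Rational(-137, 241), Rational(-353, 241)), -257531) = Add(Rational(-490, 241), -257531) = Rational(-62065461, 241)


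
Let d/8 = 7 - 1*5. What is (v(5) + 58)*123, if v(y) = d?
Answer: 9102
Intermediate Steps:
d = 16 (d = 8*(7 - 1*5) = 8*(7 - 5) = 8*2 = 16)
v(y) = 16
(v(5) + 58)*123 = (16 + 58)*123 = 74*123 = 9102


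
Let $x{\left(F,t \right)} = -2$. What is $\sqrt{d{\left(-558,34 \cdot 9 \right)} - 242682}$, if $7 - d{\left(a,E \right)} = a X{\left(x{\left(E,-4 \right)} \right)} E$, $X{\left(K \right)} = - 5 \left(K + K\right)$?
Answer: $\sqrt{3172285} \approx 1781.1$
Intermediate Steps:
$X{\left(K \right)} = - 10 K$ ($X{\left(K \right)} = - 5 \cdot 2 K = - 10 K$)
$d{\left(a,E \right)} = 7 - 20 E a$ ($d{\left(a,E \right)} = 7 - a \left(\left(-10\right) \left(-2\right)\right) E = 7 - a 20 E = 7 - 20 a E = 7 - 20 E a$)
$\sqrt{d{\left(-558,34 \cdot 9 \right)} - 242682} = \sqrt{\left(7 - 20 \cdot 34 \cdot 9 \left(-558\right)\right) - 242682} = \sqrt{\left(7 - 6120 \left(-558\right)\right) - 242682} = \sqrt{\left(7 + 3414960\right) - 242682} = \sqrt{3414967 - 242682} = \sqrt{3172285}$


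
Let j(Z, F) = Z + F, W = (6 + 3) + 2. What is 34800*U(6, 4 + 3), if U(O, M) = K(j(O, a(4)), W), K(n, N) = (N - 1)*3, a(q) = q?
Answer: 1044000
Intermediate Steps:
W = 11 (W = 9 + 2 = 11)
j(Z, F) = F + Z
K(n, N) = -3 + 3*N (K(n, N) = (-1 + N)*3 = -3 + 3*N)
U(O, M) = 30 (U(O, M) = -3 + 3*11 = -3 + 33 = 30)
34800*U(6, 4 + 3) = 34800*30 = 1044000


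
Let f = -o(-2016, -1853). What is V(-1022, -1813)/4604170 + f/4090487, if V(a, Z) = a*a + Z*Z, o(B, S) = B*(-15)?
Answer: 17578522086811/18833297530790 ≈ 0.93337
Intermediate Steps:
o(B, S) = -15*B
V(a, Z) = Z**2 + a**2 (V(a, Z) = a**2 + Z**2 = Z**2 + a**2)
f = -30240 (f = -(-15)*(-2016) = -1*30240 = -30240)
V(-1022, -1813)/4604170 + f/4090487 = ((-1813)**2 + (-1022)**2)/4604170 - 30240/4090487 = (3286969 + 1044484)*(1/4604170) - 30240*1/4090487 = 4331453*(1/4604170) - 30240/4090487 = 4331453/4604170 - 30240/4090487 = 17578522086811/18833297530790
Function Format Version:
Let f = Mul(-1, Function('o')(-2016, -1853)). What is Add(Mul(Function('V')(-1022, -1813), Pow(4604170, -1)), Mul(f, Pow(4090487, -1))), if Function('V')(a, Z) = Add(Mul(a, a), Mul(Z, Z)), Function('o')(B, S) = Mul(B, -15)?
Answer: Rational(17578522086811, 18833297530790) ≈ 0.93337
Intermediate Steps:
Function('o')(B, S) = Mul(-15, B)
Function('V')(a, Z) = Add(Pow(Z, 2), Pow(a, 2)) (Function('V')(a, Z) = Add(Pow(a, 2), Pow(Z, 2)) = Add(Pow(Z, 2), Pow(a, 2)))
f = -30240 (f = Mul(-1, Mul(-15, -2016)) = Mul(-1, 30240) = -30240)
Add(Mul(Function('V')(-1022, -1813), Pow(4604170, -1)), Mul(f, Pow(4090487, -1))) = Add(Mul(Add(Pow(-1813, 2), Pow(-1022, 2)), Pow(4604170, -1)), Mul(-30240, Pow(4090487, -1))) = Add(Mul(Add(3286969, 1044484), Rational(1, 4604170)), Mul(-30240, Rational(1, 4090487))) = Add(Mul(4331453, Rational(1, 4604170)), Rational(-30240, 4090487)) = Add(Rational(4331453, 4604170), Rational(-30240, 4090487)) = Rational(17578522086811, 18833297530790)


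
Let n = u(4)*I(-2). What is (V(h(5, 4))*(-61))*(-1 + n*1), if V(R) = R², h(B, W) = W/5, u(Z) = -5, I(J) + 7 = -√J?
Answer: -33184/25 - 976*I*√2/5 ≈ -1327.4 - 276.05*I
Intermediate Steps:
I(J) = -7 - √J
h(B, W) = W/5 (h(B, W) = W*(⅕) = W/5)
n = 35 + 5*I*√2 (n = -5*(-7 - √(-2)) = -5*(-7 - I*√2) = 35 + 5*I*√2 ≈ 35.0 + 7.0711*I)
(V(h(5, 4))*(-61))*(-1 + n*1) = (((⅕)*4)²*(-61))*(-1 + (35 + 5*I*√2)*1) = ((⅘)²*(-61))*(-1 + (35 + 5*I*√2)) = ((16/25)*(-61))*(34 + 5*I*√2) = -976*(34 + 5*I*√2)/25 = -33184/25 - 976*I*√2/5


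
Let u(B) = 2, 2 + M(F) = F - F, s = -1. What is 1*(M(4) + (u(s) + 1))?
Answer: 1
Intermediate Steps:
M(F) = -2 (M(F) = -2 + (F - F) = -2 + 0 = -2)
1*(M(4) + (u(s) + 1)) = 1*(-2 + (2 + 1)) = 1*(-2 + 3) = 1*1 = 1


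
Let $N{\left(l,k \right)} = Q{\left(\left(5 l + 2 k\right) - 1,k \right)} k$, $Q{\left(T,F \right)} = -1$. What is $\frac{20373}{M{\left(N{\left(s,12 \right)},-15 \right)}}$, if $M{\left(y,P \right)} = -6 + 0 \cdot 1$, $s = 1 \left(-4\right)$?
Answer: $- \frac{6791}{2} \approx -3395.5$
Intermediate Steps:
$s = -4$
$N{\left(l,k \right)} = - k$
$M{\left(y,P \right)} = -6$ ($M{\left(y,P \right)} = -6 + 0 = -6$)
$\frac{20373}{M{\left(N{\left(s,12 \right)},-15 \right)}} = \frac{20373}{-6} = 20373 \left(- \frac{1}{6}\right) = - \frac{6791}{2}$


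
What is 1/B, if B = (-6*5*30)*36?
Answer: -1/32400 ≈ -3.0864e-5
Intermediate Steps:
B = -32400 (B = -30*30*36 = -900*36 = -32400)
1/B = 1/(-32400) = -1/32400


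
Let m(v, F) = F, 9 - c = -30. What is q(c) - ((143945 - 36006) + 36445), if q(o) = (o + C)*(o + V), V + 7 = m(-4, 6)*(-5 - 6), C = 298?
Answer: -155842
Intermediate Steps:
c = 39 (c = 9 - 1*(-30) = 9 + 30 = 39)
V = -73 (V = -7 + 6*(-5 - 6) = -7 + 6*(-11) = -7 - 66 = -73)
q(o) = (-73 + o)*(298 + o) (q(o) = (o + 298)*(o - 73) = (298 + o)*(-73 + o) = (-73 + o)*(298 + o))
q(c) - ((143945 - 36006) + 36445) = (-21754 + 39**2 + 225*39) - ((143945 - 36006) + 36445) = (-21754 + 1521 + 8775) - (107939 + 36445) = -11458 - 1*144384 = -11458 - 144384 = -155842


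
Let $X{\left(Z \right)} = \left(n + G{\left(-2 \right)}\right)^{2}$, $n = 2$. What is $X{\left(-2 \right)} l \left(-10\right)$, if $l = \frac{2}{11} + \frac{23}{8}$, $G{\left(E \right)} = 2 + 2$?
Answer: $- \frac{12105}{11} \approx -1100.5$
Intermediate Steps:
$G{\left(E \right)} = 4$
$X{\left(Z \right)} = 36$ ($X{\left(Z \right)} = \left(2 + 4\right)^{2} = 6^{2} = 36$)
$l = \frac{269}{88}$ ($l = 2 \cdot \frac{1}{11} + 23 \cdot \frac{1}{8} = \frac{2}{11} + \frac{23}{8} = \frac{269}{88} \approx 3.0568$)
$X{\left(-2 \right)} l \left(-10\right) = 36 \cdot \frac{269}{88} \left(-10\right) = \frac{2421}{22} \left(-10\right) = - \frac{12105}{11}$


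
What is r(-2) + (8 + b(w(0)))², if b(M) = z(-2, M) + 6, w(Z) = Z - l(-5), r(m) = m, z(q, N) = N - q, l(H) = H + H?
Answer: 674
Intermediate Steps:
l(H) = 2*H
w(Z) = 10 + Z (w(Z) = Z - 2*(-5) = Z - 1*(-10) = Z + 10 = 10 + Z)
b(M) = 8 + M (b(M) = (M - 1*(-2)) + 6 = (M + 2) + 6 = (2 + M) + 6 = 8 + M)
r(-2) + (8 + b(w(0)))² = -2 + (8 + (8 + (10 + 0)))² = -2 + (8 + (8 + 10))² = -2 + (8 + 18)² = -2 + 26² = -2 + 676 = 674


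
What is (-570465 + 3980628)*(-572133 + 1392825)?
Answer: 2798693492796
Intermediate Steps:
(-570465 + 3980628)*(-572133 + 1392825) = 3410163*820692 = 2798693492796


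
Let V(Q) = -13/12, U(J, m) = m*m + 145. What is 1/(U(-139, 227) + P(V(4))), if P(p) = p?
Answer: 12/620075 ≈ 1.9353e-5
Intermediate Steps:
U(J, m) = 145 + m**2 (U(J, m) = m**2 + 145 = 145 + m**2)
V(Q) = -13/12 (V(Q) = -13*1/12 = -13/12)
1/(U(-139, 227) + P(V(4))) = 1/((145 + 227**2) - 13/12) = 1/((145 + 51529) - 13/12) = 1/(51674 - 13/12) = 1/(620075/12) = 12/620075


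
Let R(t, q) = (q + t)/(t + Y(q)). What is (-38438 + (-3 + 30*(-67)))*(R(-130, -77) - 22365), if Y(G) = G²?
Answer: 1748762017914/1933 ≈ 9.0469e+8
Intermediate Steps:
R(t, q) = (q + t)/(t + q²)
(-38438 + (-3 + 30*(-67)))*(R(-130, -77) - 22365) = (-38438 + (-3 + 30*(-67)))*((-77 - 130)/(-130 + (-77)²) - 22365) = (-38438 + (-3 - 2010))*(-207/(-130 + 5929) - 22365) = (-38438 - 2013)*(-207/5799 - 22365) = -40451*((1/5799)*(-207) - 22365) = -40451*(-69/1933 - 22365) = -40451*(-43231614/1933) = 1748762017914/1933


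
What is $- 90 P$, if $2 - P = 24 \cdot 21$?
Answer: $45180$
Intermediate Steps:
$P = -502$ ($P = 2 - 24 \cdot 21 = 2 - 504 = -502$)
$- 90 P = \left(-90\right) \left(-502\right) = 45180$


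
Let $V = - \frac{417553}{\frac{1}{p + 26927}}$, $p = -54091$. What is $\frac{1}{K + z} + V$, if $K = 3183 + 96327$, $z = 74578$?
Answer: $\frac{1974577418460897}{174088} \approx 1.1342 \cdot 10^{10}$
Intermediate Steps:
$K = 99510$
$V = 11342409692$ ($V = - \frac{417553}{\frac{1}{-54091 + 26927}} = - \frac{417553}{\frac{1}{-27164}} = - \frac{417553}{- \frac{1}{27164}} = \left(-417553\right) \left(-27164\right) = 11342409692$)
$\frac{1}{K + z} + V = \frac{1}{99510 + 74578} + 11342409692 = \frac{1}{174088} + 11342409692 = \frac{1974577418460897}{174088}$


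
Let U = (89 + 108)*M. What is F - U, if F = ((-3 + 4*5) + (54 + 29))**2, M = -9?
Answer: 11773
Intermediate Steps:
U = -1773 (U = (89 + 108)*(-9) = 197*(-9) = -1773)
F = 10000 (F = ((-3 + 20) + 83)**2 = (17 + 83)**2 = 100**2 = 10000)
F - U = 10000 - 1*(-1773) = 10000 + 1773 = 11773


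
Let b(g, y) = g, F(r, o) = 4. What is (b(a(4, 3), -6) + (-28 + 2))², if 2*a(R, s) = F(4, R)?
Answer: 576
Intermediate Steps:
a(R, s) = 2 (a(R, s) = (½)*4 = 2)
(b(a(4, 3), -6) + (-28 + 2))² = (2 + (-28 + 2))² = (2 - 26)² = (-24)² = 576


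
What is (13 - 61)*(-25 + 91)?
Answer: -3168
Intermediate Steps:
(13 - 61)*(-25 + 91) = -48*66 = -3168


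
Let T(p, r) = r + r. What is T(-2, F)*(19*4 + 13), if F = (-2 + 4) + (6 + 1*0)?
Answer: 1424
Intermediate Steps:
F = 8 (F = 2 + (6 + 0) = 2 + 6 = 8)
T(p, r) = 2*r
T(-2, F)*(19*4 + 13) = (2*8)*(19*4 + 13) = 16*(76 + 13) = 16*89 = 1424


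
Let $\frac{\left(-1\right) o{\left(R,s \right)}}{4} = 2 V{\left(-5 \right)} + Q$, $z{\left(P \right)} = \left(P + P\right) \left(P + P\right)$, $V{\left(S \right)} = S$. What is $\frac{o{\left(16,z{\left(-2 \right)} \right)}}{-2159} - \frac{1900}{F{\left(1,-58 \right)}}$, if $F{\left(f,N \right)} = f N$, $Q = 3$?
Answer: $\frac{2050238}{62611} \approx 32.746$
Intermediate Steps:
$z{\left(P \right)} = 4 P^{2}$ ($z{\left(P \right)} = 2 P 2 P = 4 P^{2}$)
$o{\left(R,s \right)} = 28$ ($o{\left(R,s \right)} = - 4 \left(2 \left(-5\right) + 3\right) = - 4 \left(-10 + 3\right) = \left(-4\right) \left(-7\right) = 28$)
$F{\left(f,N \right)} = N f$
$\frac{o{\left(16,z{\left(-2 \right)} \right)}}{-2159} - \frac{1900}{F{\left(1,-58 \right)}} = \frac{28}{-2159} - \frac{1900}{\left(-58\right) 1} = 28 \left(- \frac{1}{2159}\right) - \frac{1900}{-58} = - \frac{28}{2159} - - \frac{950}{29} = - \frac{28}{2159} + \frac{950}{29} = \frac{2050238}{62611}$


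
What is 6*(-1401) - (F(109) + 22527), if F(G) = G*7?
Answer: -31696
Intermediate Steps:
F(G) = 7*G
6*(-1401) - (F(109) + 22527) = 6*(-1401) - (7*109 + 22527) = -8406 - (763 + 22527) = -8406 - 1*23290 = -8406 - 23290 = -31696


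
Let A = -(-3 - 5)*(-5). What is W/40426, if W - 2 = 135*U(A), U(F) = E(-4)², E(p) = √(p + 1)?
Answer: -403/40426 ≈ -0.0099688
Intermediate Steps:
E(p) = √(1 + p)
A = -40 (A = -(-8)*(-5) = -1*40 = -40)
U(F) = -3 (U(F) = (√(1 - 4))² = (√(-3))² = (I*√3)² = -3)
W = -403 (W = 2 + 135*(-3) = 2 - 405 = -403)
W/40426 = -403/40426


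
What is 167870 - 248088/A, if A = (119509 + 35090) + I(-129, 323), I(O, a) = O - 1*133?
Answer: 25908304102/154337 ≈ 1.6787e+5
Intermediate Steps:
I(O, a) = -133 + O (I(O, a) = O - 133 = -133 + O)
A = 154337 (A = (119509 + 35090) + (-133 - 129) = 154599 - 262 = 154337)
167870 - 248088/A = 167870 - 248088/154337 = 25908304102/154337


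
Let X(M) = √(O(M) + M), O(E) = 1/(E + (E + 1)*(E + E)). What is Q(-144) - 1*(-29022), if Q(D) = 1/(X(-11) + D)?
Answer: 20973817098/722687 - I*√480282/4336122 ≈ 29022.0 - 0.00015983*I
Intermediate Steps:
O(E) = 1/(E + 2*E*(1 + E)) (O(E) = 1/(E + (1 + E)*(2*E)) = 1/(E + 2*E*(1 + E)))
X(M) = √(M + 1/(M*(3 + 2*M))) (X(M) = √(1/(M*(3 + 2*M)) + M) = √(M + 1/(M*(3 + 2*M))))
Q(D) = 1/(D + I*√480282/209) (Q(D) = 1/(√((1 + (-11)²*(3 + 2*(-11)))/((-11)*(3 + 2*(-11)))) + D) = 1/(√(-(1 + 121*(3 - 22))/(11*(3 - 22))) + D) = 1/(√(-1/11*(1 + 121*(-19))/(-19)) + D) = 1/(√(-1/11*(-1/19)*(1 - 2299)) + D) = 1/(√(-1/11*(-1/19)*(-2298)) + D) = 1/(√(-2298/209) + D) = 1/(I*√480282/209 + D) = 1/(D + I*√480282/209))
Q(-144) - 1*(-29022) = 209/(209*(-144) + I*√480282) - 1*(-29022) = 209/(-30096 + I*√480282) + 29022 = 29022 + 209/(-30096 + I*√480282)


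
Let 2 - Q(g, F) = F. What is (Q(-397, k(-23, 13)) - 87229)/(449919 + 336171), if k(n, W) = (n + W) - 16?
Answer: -29067/262030 ≈ -0.11093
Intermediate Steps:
k(n, W) = -16 + W + n (k(n, W) = (W + n) - 16 = -16 + W + n)
Q(g, F) = 2 - F
(Q(-397, k(-23, 13)) - 87229)/(449919 + 336171) = ((2 - (-16 + 13 - 23)) - 87229)/(449919 + 336171) = ((2 - 1*(-26)) - 87229)/786090 = ((2 + 26) - 87229)*(1/786090) = (28 - 87229)*(1/786090) = -87201*1/786090 = -29067/262030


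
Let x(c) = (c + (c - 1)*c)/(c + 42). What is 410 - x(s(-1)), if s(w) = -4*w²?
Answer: 7782/19 ≈ 409.58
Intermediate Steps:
x(c) = (c + c*(-1 + c))/(42 + c) (x(c) = (c + (-1 + c)*c)/(42 + c) = (c + c*(-1 + c))/(42 + c))
410 - x(s(-1)) = 410 - (-4*(-1)²)²/(42 - 4*(-1)²) = 410 - (-4*1)²/(42 - 4*1) = 410 - (-4)²/(42 - 4) = 410 - 16/38 = 410 - 1*8/19 = 410 - 8/19 = 7782/19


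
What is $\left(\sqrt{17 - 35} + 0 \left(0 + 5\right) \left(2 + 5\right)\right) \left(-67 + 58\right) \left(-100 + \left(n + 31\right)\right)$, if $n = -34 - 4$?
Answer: $2889 i \sqrt{2} \approx 4085.7 i$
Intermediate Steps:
$n = -38$
$\left(\sqrt{17 - 35} + 0 \left(0 + 5\right) \left(2 + 5\right)\right) \left(-67 + 58\right) \left(-100 + \left(n + 31\right)\right) = \left(\sqrt{17 - 35} + 0 \left(0 + 5\right) \left(2 + 5\right)\right) \left(-67 + 58\right) \left(-100 + \left(-38 + 31\right)\right) = \left(\sqrt{-18} + 0 \cdot 5 \cdot 7\right) \left(-9\right) \left(-100 - 7\right) = \left(3 i \sqrt{2} + 0 \cdot 7\right) \left(-9\right) \left(-107\right) = \left(3 i \sqrt{2} + 0\right) \left(-9\right) \left(-107\right) = 3 i \sqrt{2} \left(-9\right) \left(-107\right) = - 27 i \sqrt{2} \left(-107\right) = 2889 i \sqrt{2}$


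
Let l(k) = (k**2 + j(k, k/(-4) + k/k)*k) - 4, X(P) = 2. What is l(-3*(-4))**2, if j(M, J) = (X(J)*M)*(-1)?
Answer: 21904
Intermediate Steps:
j(M, J) = -2*M (j(M, J) = (2*M)*(-1) = -2*M)
l(k) = -4 - k**2 (l(k) = (k**2 + (-2*k)*k) - 4 = (k**2 - 2*k**2) - 4 = -k**2 - 4 = -4 - k**2)
l(-3*(-4))**2 = (-4 - (-3*(-4))**2)**2 = (-4 - 1*12**2)**2 = (-4 - 1*144)**2 = (-4 - 144)**2 = (-148)**2 = 21904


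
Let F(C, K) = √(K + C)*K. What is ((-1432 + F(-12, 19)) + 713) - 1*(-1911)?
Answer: 1192 + 19*√7 ≈ 1242.3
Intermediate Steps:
F(C, K) = K*√(C + K) (F(C, K) = √(C + K)*K = K*√(C + K))
((-1432 + F(-12, 19)) + 713) - 1*(-1911) = ((-1432 + 19*√(-12 + 19)) + 713) - 1*(-1911) = ((-1432 + 19*√7) + 713) + 1911 = (-719 + 19*√7) + 1911 = 1192 + 19*√7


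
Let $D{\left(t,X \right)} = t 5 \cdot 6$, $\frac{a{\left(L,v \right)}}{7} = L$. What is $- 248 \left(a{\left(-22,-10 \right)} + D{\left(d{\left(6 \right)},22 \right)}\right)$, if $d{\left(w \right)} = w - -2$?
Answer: $-21328$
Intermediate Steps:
$a{\left(L,v \right)} = 7 L$
$d{\left(w \right)} = 2 + w$ ($d{\left(w \right)} = w + 2 = 2 + w$)
$D{\left(t,X \right)} = 30 t$ ($D{\left(t,X \right)} = 5 t 6 = 30 t$)
$- 248 \left(a{\left(-22,-10 \right)} + D{\left(d{\left(6 \right)},22 \right)}\right) = - 248 \left(7 \left(-22\right) + 30 \left(2 + 6\right)\right) = - 248 \left(-154 + 30 \cdot 8\right) = - 248 \left(-154 + 240\right) = \left(-248\right) 86 = -21328$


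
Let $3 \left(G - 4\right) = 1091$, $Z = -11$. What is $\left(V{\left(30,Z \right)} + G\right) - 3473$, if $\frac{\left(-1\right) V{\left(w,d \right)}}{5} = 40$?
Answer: $- \frac{9916}{3} \approx -3305.3$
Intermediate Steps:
$V{\left(w,d \right)} = -200$ ($V{\left(w,d \right)} = \left(-5\right) 40 = -200$)
$G = \frac{1103}{3}$ ($G = 4 + \frac{1}{3} \cdot 1091 = 4 + \frac{1091}{3} = \frac{1103}{3} \approx 367.67$)
$\left(V{\left(30,Z \right)} + G\right) - 3473 = \left(-200 + \frac{1103}{3}\right) - 3473 = \frac{503}{3} - 3473 = - \frac{9916}{3}$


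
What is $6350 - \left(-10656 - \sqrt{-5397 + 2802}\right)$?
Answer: $17006 + i \sqrt{2595} \approx 17006.0 + 50.941 i$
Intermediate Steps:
$6350 - \left(-10656 - \sqrt{-5397 + 2802}\right) = 6350 - \left(-10656 - \sqrt{-2595}\right) = 6350 - \left(-10656 - i \sqrt{2595}\right) = 6350 + \left(10656 + i \sqrt{2595}\right) = 17006 + i \sqrt{2595}$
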